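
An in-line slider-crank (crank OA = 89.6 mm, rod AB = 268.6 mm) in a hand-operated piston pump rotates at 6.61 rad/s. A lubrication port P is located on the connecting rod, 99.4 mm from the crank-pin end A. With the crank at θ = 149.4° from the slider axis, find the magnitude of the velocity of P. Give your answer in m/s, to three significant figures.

0.419

ω = 6.61 rad/s.  Crank-pin speed |V_A| = rω = 0.59226 m/s, perpendicular to OA.
Rod angle: sinφ = −(r/L) sinθ ⇒ φ = -9.777°; ω_rod = −rω cosθ/√(L²−r²sin²θ) = +1.9259 rad/s.
V_P = V_A + ω_rod × AP, with AP = 0.0994 m along the rod.
Components: V_Px = −rω sinθ − a·ω_rod·sinφ = -0.26898 m/s;  V_Py = rω cosθ + a·ω_rod·cosφ = -0.32113 m/s.
|V_P| = √(V_Px² + V_Py²) = 0.41889 m/s.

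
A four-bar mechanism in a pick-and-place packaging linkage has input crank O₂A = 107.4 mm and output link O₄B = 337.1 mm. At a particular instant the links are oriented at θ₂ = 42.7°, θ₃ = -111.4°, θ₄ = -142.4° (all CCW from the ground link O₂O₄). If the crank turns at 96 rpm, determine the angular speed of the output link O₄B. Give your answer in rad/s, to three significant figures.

ω₂ = 10.05 rad/s (from 96 rpm).
Differentiating the loop-closure r₂e^{iθ₂}+r₃e^{iθ₃}=r₁+r₄e^{iθ₄} gives r₂ω₂e^{iθ₂}+r₃ω₃e^{iθ₃}=r₄ω₄e^{iθ₄}.
Eliminating the other unknown: ω₄ = r₂ω₂ sin(θ₂−θ₃) / [r₄ sin(θ₄−θ₃)].
Numerator sine = +0.43680; denominator sine = -0.51504.
Result = 0.1074·10.05·(+0.43680) / (0.3371·(-0.51504)) = -2.7164 rad/s; magnitude 2.7164 rad/s.

2.72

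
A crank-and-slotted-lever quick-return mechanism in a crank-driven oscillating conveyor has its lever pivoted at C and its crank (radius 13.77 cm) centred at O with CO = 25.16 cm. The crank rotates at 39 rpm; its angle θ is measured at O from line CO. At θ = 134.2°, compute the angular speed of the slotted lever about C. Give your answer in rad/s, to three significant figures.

ω = 4.084 rad/s (from 39 rpm).
Crank pin A relative to C: A = (d + r cosθ, r sinθ); lever angle φ = atan2(r sinθ, d + r cosθ).
Differentiating tanφ: φ̇ = rω(d cosθ + r)/(d² + r² + 2dr cosθ).
d² + r² + 2dr cosθ = |CA|² = 0.0339568 m²;  d cosθ + r = -0.037707 m.
|ω_lever| = |0.1377·4.084·-0.037707| / 0.0339568 = 0.62448 rad/s.

0.624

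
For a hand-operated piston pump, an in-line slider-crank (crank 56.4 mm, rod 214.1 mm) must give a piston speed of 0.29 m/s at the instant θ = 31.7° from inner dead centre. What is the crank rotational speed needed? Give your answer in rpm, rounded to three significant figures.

For an in-line slider-crank, |v_piston| = rω|sinθ|·[1 + r cosθ/√(L² − r² sin²θ)].
With r = 0.0564 m, L = 0.2141 m, θ = 31.7°: the bracketed kinematic factor |dx/dθ| = 0.036344 m.
ω = v/|dx/dθ| = 0.29/0.036344 = 7.9794 rad/s.
N = 60ω/(2π) = 76.198 rpm.

76.2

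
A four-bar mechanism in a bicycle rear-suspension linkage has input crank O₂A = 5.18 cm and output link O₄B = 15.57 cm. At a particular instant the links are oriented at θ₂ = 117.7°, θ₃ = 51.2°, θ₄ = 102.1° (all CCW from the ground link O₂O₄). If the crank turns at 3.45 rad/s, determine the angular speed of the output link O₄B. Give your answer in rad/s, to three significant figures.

1.36

ω₂ = 3.45 rad/s
Differentiating the loop-closure r₂e^{iθ₂}+r₃e^{iθ₃}=r₁+r₄e^{iθ₄} gives r₂ω₂e^{iθ₂}+r₃ω₃e^{iθ₃}=r₄ω₄e^{iθ₄}.
Eliminating the other unknown: ω₄ = r₂ω₂ sin(θ₂−θ₃) / [r₄ sin(θ₄−θ₃)].
Numerator sine = +0.91706; denominator sine = +0.77605.
Result = 0.0518·3.45·(+0.91706) / (0.1557·(+0.77605)) = +1.3563 rad/s; magnitude 1.3563 rad/s.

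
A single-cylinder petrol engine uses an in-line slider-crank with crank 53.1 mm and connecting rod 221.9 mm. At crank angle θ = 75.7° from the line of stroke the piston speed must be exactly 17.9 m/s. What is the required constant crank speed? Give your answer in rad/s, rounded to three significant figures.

For an in-line slider-crank, |v_piston| = rω|sinθ|·[1 + r cosθ/√(L² − r² sin²θ)].
With r = 0.0531 m, L = 0.2219 m, θ = 75.7°: the bracketed kinematic factor |dx/dθ| = 0.054581 m.
ω = v/|dx/dθ| = 17.9/0.054581 = 327.95 rad/s.

328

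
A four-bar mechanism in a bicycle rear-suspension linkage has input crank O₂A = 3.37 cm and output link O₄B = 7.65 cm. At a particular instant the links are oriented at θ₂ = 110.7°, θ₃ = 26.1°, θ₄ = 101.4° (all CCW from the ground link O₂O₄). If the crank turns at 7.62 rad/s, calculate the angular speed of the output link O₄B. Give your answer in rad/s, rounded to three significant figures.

3.45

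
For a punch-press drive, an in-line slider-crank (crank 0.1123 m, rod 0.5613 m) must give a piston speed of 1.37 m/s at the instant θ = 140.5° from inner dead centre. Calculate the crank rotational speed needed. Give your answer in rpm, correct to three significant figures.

217

For an in-line slider-crank, |v_piston| = rω|sinθ|·[1 + r cosθ/√(L² − r² sin²θ)].
With r = 0.1123 m, L = 0.5613 m, θ = 140.5°: the bracketed kinematic factor |dx/dθ| = 0.060314 m.
ω = v/|dx/dθ| = 1.37/0.060314 = 22.715 rad/s.
N = 60ω/(2π) = 216.91 rpm.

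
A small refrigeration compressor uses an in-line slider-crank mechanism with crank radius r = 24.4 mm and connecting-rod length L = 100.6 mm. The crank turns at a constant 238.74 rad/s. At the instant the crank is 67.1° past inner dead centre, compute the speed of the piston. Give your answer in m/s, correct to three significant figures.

5.89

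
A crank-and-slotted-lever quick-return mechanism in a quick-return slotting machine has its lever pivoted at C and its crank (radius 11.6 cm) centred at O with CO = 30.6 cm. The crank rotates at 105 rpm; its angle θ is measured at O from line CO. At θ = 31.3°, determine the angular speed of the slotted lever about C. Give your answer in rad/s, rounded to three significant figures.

2.87

ω = 11 rad/s (from 105 rpm).
Crank pin A relative to C: A = (d + r cosθ, r sinθ); lever angle φ = atan2(r sinθ, d + r cosθ).
Differentiating tanφ: φ̇ = rω(d cosθ + r)/(d² + r² + 2dr cosθ).
d² + r² + 2dr cosθ = |CA|² = 0.167752 m²;  d cosθ + r = +0.37746 m.
|ω_lever| = |0.116·11·+0.37746| / 0.167752 = 2.87 rad/s.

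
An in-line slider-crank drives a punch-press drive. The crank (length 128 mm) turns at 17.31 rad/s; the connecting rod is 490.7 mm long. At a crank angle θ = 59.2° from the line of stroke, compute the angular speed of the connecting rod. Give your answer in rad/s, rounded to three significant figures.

2.37

ω = 17.31 rad/s
The rod makes angle φ with the slider axis where L sinφ = r sinθ; differentiating, L cosφ·φ̇ = r ω cosθ.
L cosφ = √(L² − r² sin²θ) = 0.47822 m.
|ω_rod| = r ω |cosθ| / √(L² − r² sin²θ) = 0.128·17.31·0.51204/0.47822 = 2.3724 rad/s.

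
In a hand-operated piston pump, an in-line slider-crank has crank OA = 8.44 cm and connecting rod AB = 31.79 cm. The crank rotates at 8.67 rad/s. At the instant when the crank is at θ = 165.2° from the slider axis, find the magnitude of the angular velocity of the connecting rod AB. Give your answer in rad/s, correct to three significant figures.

2.23

ω = 8.67 rad/s
The rod makes angle φ with the slider axis where L sinφ = r sinθ; differentiating, L cosφ·φ̇ = r ω cosθ.
L cosφ = √(L² − r² sin²θ) = 0.31717 m.
|ω_rod| = r ω |cosθ| / √(L² − r² sin²θ) = 0.0844·8.67·0.96682/0.31717 = 2.2306 rad/s.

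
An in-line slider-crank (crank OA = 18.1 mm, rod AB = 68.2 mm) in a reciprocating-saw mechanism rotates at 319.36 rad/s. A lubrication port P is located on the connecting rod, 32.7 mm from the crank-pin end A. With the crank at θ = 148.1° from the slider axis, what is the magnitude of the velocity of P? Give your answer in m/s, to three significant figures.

3.73

ω = 319.4 rad/s.  Crank-pin speed |V_A| = rω = 5.7804 m/s, perpendicular to OA.
Rod angle: sinφ = −(r/L) sinθ ⇒ φ = -8.062°; ω_rod = −rω cosθ/√(L²−r²sin²θ) = +72.674 rad/s.
V_P = V_A + ω_rod × AP, with AP = 0.0327 m along the rod.
Components: V_Px = −rω sinθ − a·ω_rod·sinφ = -2.7213 m/s;  V_Py = rω cosθ + a·ω_rod·cosφ = -2.5544 m/s.
|V_P| = √(V_Px² + V_Py²) = 3.7324 m/s.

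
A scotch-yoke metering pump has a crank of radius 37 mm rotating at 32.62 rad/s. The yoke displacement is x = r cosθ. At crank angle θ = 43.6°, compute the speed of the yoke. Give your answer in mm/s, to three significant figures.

ω = 32.62 rad/s
x = r cosθ ⇒ ẋ = −rω sinθ.
|v| = rω|sinθ| = 0.037·32.62·|sin 43.6°| = 0.83233 m/s = 832.33 mm/s.

832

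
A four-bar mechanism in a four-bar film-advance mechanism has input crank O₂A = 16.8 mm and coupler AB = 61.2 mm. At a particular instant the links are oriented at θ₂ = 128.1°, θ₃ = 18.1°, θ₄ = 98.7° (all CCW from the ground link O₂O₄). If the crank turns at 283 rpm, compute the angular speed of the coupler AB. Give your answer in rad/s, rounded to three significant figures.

ω₂ = 29.64 rad/s (from 283 rpm).
Differentiating the loop-closure r₂e^{iθ₂}+r₃e^{iθ₃}=r₁+r₄e^{iθ₄} gives r₂ω₂e^{iθ₂}+r₃ω₃e^{iθ₃}=r₄ω₄e^{iθ₄}.
Eliminating the other unknown: ω₃ = r₂ω₂ sin(θ₄−θ₂) / [r₃ sin(θ₃−θ₄)].
Numerator sine = -0.49090; denominator sine = -0.98657.
Result = 0.0168·29.64·(-0.49090) / (0.0612·(-0.98657)) = +4.048 rad/s; magnitude 4.048 rad/s.

4.05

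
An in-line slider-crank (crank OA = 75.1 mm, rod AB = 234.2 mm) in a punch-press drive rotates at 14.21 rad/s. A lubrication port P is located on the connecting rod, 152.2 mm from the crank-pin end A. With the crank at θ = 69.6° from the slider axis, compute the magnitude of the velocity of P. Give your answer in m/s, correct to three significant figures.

ω = 14.21 rad/s.  Crank-pin speed |V_A| = rω = 1.0672 m/s, perpendicular to OA.
Rod angle: sinφ = −(r/L) sinθ ⇒ φ = -17.491°; ω_rod = −rω cosθ/√(L²−r²sin²θ) = -1.6653 rad/s.
V_P = V_A + ω_rod × AP, with AP = 0.1522 m along the rod.
Components: V_Px = −rω sinθ − a·ω_rod·sinφ = -1.0764 m/s;  V_Py = rω cosθ + a·ω_rod·cosφ = +0.13024 m/s.
|V_P| = √(V_Px² + V_Py²) = 1.0843 m/s.

1.08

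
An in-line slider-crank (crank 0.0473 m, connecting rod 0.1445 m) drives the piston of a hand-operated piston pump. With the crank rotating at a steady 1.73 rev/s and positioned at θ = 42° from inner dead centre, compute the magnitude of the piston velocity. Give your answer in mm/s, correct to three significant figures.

430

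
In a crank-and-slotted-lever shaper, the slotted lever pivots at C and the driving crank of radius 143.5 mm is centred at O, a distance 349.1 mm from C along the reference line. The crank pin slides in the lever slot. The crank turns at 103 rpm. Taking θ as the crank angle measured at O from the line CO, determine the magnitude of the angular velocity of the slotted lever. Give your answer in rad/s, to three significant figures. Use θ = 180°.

ω = 10.79 rad/s (from 103 rpm).
Crank pin A relative to C: A = (d + r cosθ, r sinθ); lever angle φ = atan2(r sinθ, d + r cosθ).
Differentiating tanφ: φ̇ = rω(d cosθ + r)/(d² + r² + 2dr cosθ).
d² + r² + 2dr cosθ = |CA|² = 0.0422714 m²;  d cosθ + r = -0.2056 m.
|ω_lever| = |0.1435·10.79·-0.2056| / 0.0422714 = 7.5283 rad/s.

7.53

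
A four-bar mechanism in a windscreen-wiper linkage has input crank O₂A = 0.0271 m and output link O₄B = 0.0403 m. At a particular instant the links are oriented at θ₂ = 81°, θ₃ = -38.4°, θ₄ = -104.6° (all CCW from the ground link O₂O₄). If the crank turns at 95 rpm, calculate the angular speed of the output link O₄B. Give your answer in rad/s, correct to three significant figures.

ω₂ = 9.948 rad/s (from 95 rpm).
Differentiating the loop-closure r₂e^{iθ₂}+r₃e^{iθ₃}=r₁+r₄e^{iθ₄} gives r₂ω₂e^{iθ₂}+r₃ω₃e^{iθ₃}=r₄ω₄e^{iθ₄}.
Eliminating the other unknown: ω₄ = r₂ω₂ sin(θ₂−θ₃) / [r₄ sin(θ₄−θ₃)].
Numerator sine = +0.87121; denominator sine = -0.91496.
Result = 0.0271·9.948·(+0.87121) / (0.0403·(-0.91496)) = -6.37 rad/s; magnitude 6.37 rad/s.

6.37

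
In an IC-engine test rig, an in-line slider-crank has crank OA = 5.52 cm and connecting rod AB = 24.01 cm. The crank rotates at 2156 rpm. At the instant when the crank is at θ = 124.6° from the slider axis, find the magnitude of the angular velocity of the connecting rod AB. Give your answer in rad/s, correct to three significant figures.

ω = 225.8 rad/s (converted from 2156 rpm).
The rod makes angle φ with the slider axis where L sinφ = r sinθ; differentiating, L cosφ·φ̇ = r ω cosθ.
L cosφ = √(L² − r² sin²θ) = 0.23576 m.
|ω_rod| = r ω |cosθ| / √(L² − r² sin²θ) = 0.0552·225.8·0.56784/0.23576 = 30.017 rad/s.

30.0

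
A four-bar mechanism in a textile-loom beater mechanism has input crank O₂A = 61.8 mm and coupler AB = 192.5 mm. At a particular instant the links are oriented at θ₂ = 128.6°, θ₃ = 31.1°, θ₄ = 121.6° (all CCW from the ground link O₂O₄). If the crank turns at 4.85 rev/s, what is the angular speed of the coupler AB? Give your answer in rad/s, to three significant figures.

1.19

ω₂ = 30.47 rad/s (from 4.85 rev/s).
Differentiating the loop-closure r₂e^{iθ₂}+r₃e^{iθ₃}=r₁+r₄e^{iθ₄} gives r₂ω₂e^{iθ₂}+r₃ω₃e^{iθ₃}=r₄ω₄e^{iθ₄}.
Eliminating the other unknown: ω₃ = r₂ω₂ sin(θ₄−θ₂) / [r₃ sin(θ₃−θ₄)].
Numerator sine = -0.12187; denominator sine = -0.99996.
Result = 0.0618·30.47·(-0.12187) / (0.1925·(-0.99996)) = +1.1923 rad/s; magnitude 1.1923 rad/s.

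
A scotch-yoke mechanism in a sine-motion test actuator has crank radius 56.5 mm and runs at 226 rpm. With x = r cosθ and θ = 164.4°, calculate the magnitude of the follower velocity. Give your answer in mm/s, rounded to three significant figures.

ω = 23.67 rad/s (from 226 rpm).
x = r cosθ ⇒ ẋ = −rω sinθ.
|v| = rω|sinθ| = 0.0565·23.67·|sin 164.4°| = 0.35959 m/s = 359.59 mm/s.

360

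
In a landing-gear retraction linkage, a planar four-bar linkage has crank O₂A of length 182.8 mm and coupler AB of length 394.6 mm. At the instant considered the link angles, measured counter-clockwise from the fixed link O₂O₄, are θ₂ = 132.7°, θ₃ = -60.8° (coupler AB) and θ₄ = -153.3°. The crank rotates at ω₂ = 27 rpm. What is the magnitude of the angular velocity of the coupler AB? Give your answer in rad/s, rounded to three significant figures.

ω₂ = 2.827 rad/s (from 27 rpm).
Differentiating the loop-closure r₂e^{iθ₂}+r₃e^{iθ₃}=r₁+r₄e^{iθ₄} gives r₂ω₂e^{iθ₂}+r₃ω₃e^{iθ₃}=r₄ω₄e^{iθ₄}.
Eliminating the other unknown: ω₃ = r₂ω₂ sin(θ₄−θ₂) / [r₃ sin(θ₃−θ₄)].
Numerator sine = +0.96126; denominator sine = +0.99905.
Result = 0.1828·2.827·(+0.96126) / (0.3946·(+0.99905)) = +1.2603 rad/s; magnitude 1.2603 rad/s.

1.26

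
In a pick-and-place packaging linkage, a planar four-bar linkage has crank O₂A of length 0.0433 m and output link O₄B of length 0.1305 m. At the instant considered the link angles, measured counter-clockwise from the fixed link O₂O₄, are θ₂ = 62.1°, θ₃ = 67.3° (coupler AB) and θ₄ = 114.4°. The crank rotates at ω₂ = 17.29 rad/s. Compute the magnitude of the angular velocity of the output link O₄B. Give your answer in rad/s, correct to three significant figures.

0.710

ω₂ = 17.29 rad/s
Differentiating the loop-closure r₂e^{iθ₂}+r₃e^{iθ₃}=r₁+r₄e^{iθ₄} gives r₂ω₂e^{iθ₂}+r₃ω₃e^{iθ₃}=r₄ω₄e^{iθ₄}.
Eliminating the other unknown: ω₄ = r₂ω₂ sin(θ₂−θ₃) / [r₄ sin(θ₄−θ₃)].
Numerator sine = -0.09063; denominator sine = +0.73254.
Result = 0.0433·17.29·(-0.09063) / (0.1305·(+0.73254)) = -0.70978 rad/s; magnitude 0.70978 rad/s.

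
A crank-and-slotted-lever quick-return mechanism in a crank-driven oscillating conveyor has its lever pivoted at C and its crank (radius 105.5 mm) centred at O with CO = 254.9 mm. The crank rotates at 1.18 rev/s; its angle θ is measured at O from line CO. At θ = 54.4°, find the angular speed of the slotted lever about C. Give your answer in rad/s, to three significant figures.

ω = 7.414 rad/s (from 1.18 rev/s).
Crank pin A relative to C: A = (d + r cosθ, r sinθ); lever angle φ = atan2(r sinθ, d + r cosθ).
Differentiating tanφ: φ̇ = rω(d cosθ + r)/(d² + r² + 2dr cosθ).
d² + r² + 2dr cosθ = |CA|² = 0.107413 m²;  d cosθ + r = +0.25388 m.
|ω_lever| = |0.1055·7.414·+0.25388| / 0.107413 = 1.8488 rad/s.

1.85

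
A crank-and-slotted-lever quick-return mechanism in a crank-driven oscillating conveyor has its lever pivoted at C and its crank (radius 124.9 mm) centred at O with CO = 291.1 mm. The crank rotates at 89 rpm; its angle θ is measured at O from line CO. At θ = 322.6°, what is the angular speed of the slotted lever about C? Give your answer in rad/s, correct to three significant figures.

2.62

ω = 9.32 rad/s (from 89 rpm).
Crank pin A relative to C: A = (d + r cosθ, r sinθ); lever angle φ = atan2(r sinθ, d + r cosθ).
Differentiating tanφ: φ̇ = rω(d cosθ + r)/(d² + r² + 2dr cosθ).
d² + r² + 2dr cosθ = |CA|² = 0.158106 m²;  d cosθ + r = +0.35615 m.
|ω_lever| = |0.1249·9.32·+0.35615| / 0.158106 = 2.6222 rad/s.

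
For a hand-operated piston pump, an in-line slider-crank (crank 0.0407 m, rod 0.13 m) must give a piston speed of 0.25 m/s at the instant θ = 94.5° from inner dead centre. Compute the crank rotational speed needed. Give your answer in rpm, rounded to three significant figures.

60.4

For an in-line slider-crank, |v_piston| = rω|sinθ|·[1 + r cosθ/√(L² − r² sin²θ)].
With r = 0.0407 m, L = 0.13 m, θ = 94.5°: the bracketed kinematic factor |dx/dθ| = 0.039525 m.
ω = v/|dx/dθ| = 0.25/0.039525 = 6.325 rad/s.
N = 60ω/(2π) = 60.4 rpm.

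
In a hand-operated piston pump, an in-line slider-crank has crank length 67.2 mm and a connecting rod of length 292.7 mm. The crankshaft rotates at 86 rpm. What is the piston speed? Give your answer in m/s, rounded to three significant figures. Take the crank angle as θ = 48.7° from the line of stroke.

0.525

ω = 2π·86/60 = 9.006 rad/s
For an in-line slider-crank, x = r cosθ + √(L² − r² sin²θ), so v = −rω sinθ·[1 + r cosθ/√(L² − r² sin²θ)].
With r = 0.0672 m, L = 0.2927 m, θ = 48.7°: √(L² − r² sin²θ) = 0.28831 m.
v = −0.0672·9.006·0.75126·[1 + 0.0672·0.66000/0.28831] = -0.5246 m/s.
|v| = 0.5246 m/s.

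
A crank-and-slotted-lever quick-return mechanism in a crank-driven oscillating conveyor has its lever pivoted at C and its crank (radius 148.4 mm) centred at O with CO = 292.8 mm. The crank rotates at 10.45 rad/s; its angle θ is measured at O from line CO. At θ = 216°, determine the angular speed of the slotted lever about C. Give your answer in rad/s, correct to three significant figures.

ω = 10.45 rad/s
Crank pin A relative to C: A = (d + r cosθ, r sinθ); lever angle φ = atan2(r sinθ, d + r cosθ).
Differentiating tanφ: φ̇ = rω(d cosθ + r)/(d² + r² + 2dr cosθ).
d² + r² + 2dr cosθ = |CA|² = 0.0374484 m²;  d cosθ + r = -0.08848 m.
|ω_lever| = |0.1484·10.45·-0.08848| / 0.0374484 = 3.6641 rad/s.

3.66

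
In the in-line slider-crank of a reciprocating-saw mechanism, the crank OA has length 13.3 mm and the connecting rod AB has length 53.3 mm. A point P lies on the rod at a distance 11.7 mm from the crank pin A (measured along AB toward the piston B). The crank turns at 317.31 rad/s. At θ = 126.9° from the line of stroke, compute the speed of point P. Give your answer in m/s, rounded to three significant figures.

3.81

ω = 317.3 rad/s.  Crank-pin speed |V_A| = rω = 4.2202 m/s, perpendicular to OA.
Rod angle: sinφ = −(r/L) sinθ ⇒ φ = -11.510°; ω_rod = −rω cosθ/√(L²−r²sin²θ) = +48.516 rad/s.
V_P = V_A + ω_rod × AP, with AP = 0.0117 m along the rod.
Components: V_Px = −rω sinθ − a·ω_rod·sinφ = -3.2616 m/s;  V_Py = rω cosθ + a·ω_rod·cosφ = -1.9777 m/s.
|V_P| = √(V_Px² + V_Py²) = 3.8143 m/s.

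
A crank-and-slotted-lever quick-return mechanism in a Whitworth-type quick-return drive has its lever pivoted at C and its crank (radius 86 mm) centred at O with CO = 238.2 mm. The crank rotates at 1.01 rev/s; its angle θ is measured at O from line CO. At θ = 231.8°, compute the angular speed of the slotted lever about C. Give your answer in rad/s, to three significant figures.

0.862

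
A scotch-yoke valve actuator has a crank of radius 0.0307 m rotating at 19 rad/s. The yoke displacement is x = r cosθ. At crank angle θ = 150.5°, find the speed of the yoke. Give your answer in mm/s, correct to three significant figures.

287

ω = 19 rad/s
x = r cosθ ⇒ ẋ = −rω sinθ.
|v| = rω|sinθ| = 0.0307·19·|sin 150.5°| = 0.28723 m/s = 287.23 mm/s.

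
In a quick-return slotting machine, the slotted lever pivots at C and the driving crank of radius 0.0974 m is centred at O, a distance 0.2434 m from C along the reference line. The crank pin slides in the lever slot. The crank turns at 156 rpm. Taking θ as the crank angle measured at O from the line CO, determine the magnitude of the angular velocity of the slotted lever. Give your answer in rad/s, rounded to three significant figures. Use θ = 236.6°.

ω = 16.34 rad/s (from 156 rpm).
Crank pin A relative to C: A = (d + r cosθ, r sinθ); lever angle φ = atan2(r sinθ, d + r cosθ).
Differentiating tanφ: φ̇ = rω(d cosθ + r)/(d² + r² + 2dr cosθ).
d² + r² + 2dr cosθ = |CA|² = 0.0426297 m²;  d cosθ + r = -0.036587 m.
|ω_lever| = |0.0974·16.34·-0.036587| / 0.0426297 = 1.3656 rad/s.

1.37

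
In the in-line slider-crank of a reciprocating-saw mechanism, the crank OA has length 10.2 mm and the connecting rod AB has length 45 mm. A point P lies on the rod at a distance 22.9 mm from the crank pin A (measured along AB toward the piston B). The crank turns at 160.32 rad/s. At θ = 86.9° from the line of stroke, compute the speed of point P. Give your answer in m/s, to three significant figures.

1.64

ω = 160.3 rad/s.  Crank-pin speed |V_A| = rω = 1.6353 m/s, perpendicular to OA.
Rod angle: sinφ = −(r/L) sinθ ⇒ φ = -13.081°; ω_rod = −rω cosθ/√(L²−r²sin²θ) = -2.0175 rad/s.
V_P = V_A + ω_rod × AP, with AP = 0.0229 m along the rod.
Components: V_Px = −rω sinθ − a·ω_rod·sinφ = -1.6433 m/s;  V_Py = rω cosθ + a·ω_rod·cosφ = +0.04343 m/s.
|V_P| = √(V_Px² + V_Py²) = 1.6439 m/s.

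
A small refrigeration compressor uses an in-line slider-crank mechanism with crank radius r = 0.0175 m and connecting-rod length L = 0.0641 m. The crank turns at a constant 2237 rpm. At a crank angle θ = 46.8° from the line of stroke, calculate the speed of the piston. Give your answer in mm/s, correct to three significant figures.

ω = 2π·2237/60 = 234.3 rad/s
For an in-line slider-crank, x = r cosθ + √(L² − r² sin²θ), so v = −rω sinθ·[1 + r cosθ/√(L² − r² sin²θ)].
With r = 0.0175 m, L = 0.0641 m, θ = 46.8°: √(L² − r² sin²θ) = 0.062818 m.
v = −0.0175·234.3·0.72897·[1 + 0.0175·0.68455/0.062818] = -3.5583 m/s.
|v| = 3.5583 m/s = 3558.3 mm/s.

3560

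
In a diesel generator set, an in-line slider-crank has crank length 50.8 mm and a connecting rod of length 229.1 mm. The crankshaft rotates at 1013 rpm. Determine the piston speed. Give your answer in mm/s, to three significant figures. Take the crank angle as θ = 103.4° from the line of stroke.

4970

ω = 2π·1013/60 = 106.1 rad/s
For an in-line slider-crank, x = r cosθ + √(L² − r² sin²θ), so v = −rω sinθ·[1 + r cosθ/√(L² − r² sin²θ)].
With r = 0.0508 m, L = 0.2291 m, θ = 103.4°: √(L² − r² sin²θ) = 0.22371 m.
v = −0.0508·106.1·0.97278·[1 + 0.0508·-0.23175/0.22371] = -4.9663 m/s.
|v| = 4.9663 m/s = 4966.3 mm/s.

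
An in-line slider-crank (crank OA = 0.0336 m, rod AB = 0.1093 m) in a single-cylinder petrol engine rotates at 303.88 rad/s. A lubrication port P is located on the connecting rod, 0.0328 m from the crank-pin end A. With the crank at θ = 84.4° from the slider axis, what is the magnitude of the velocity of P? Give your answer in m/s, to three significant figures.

10.3

ω = 303.9 rad/s.  Crank-pin speed |V_A| = rω = 10.21 m/s, perpendicular to OA.
Rod angle: sinφ = −(r/L) sinθ ⇒ φ = -17.815°; ω_rod = −rω cosθ/√(L²−r²sin²θ) = -9.5749 rad/s.
V_P = V_A + ω_rod × AP, with AP = 0.0328 m along the rod.
Components: V_Px = −rω sinθ − a·ω_rod·sinφ = -10.258 m/s;  V_Py = rω cosθ + a·ω_rod·cosφ = +0.69736 m/s.
|V_P| = √(V_Px² + V_Py²) = 10.281 m/s.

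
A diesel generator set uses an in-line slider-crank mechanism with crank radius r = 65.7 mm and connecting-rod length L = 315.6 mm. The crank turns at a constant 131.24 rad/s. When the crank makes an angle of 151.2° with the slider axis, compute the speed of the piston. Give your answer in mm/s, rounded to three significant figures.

ω = 131.2 rad/s
For an in-line slider-crank, x = r cosθ + √(L² − r² sin²θ), so v = −rω sinθ·[1 + r cosθ/√(L² − r² sin²θ)].
With r = 0.0657 m, L = 0.3156 m, θ = 151.2°: √(L² − r² sin²θ) = 0.31401 m.
v = −0.0657·131.2·0.48175·[1 + 0.0657·-0.87631/0.31401] = -3.3923 m/s.
|v| = 3.3923 m/s = 3392.3 mm/s.

3390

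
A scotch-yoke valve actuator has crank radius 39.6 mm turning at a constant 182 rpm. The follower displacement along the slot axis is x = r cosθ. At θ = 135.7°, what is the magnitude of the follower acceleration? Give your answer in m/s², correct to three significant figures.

ω = 19.06 rad/s (from 182 rpm).
x = r cosθ ⇒ ẍ = −rω² cosθ (ω constant).
|a| = rω²|cosθ| = 0.0396·(19.06)²·|cos 135.7°| = 10.295 m/s².

10.3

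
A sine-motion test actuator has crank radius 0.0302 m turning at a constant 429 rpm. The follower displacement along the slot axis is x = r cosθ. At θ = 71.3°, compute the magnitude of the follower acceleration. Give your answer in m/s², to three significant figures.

ω = 44.92 rad/s (from 429 rpm).
x = r cosθ ⇒ ẍ = −rω² cosθ (ω constant).
|a| = rω²|cosθ| = 0.0302·(44.92)²·|cos 71.3°| = 19.542 m/s².

19.5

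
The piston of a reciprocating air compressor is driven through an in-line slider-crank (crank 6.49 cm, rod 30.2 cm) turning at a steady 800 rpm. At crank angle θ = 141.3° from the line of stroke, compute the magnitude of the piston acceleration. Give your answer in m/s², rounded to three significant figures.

333

ω = 2π·800/60 = 83.78 rad/s
x(θ) = r cosθ + √(L² − r² sin²θ); with ω constant, a = ω²·d²x/dθ².
d²x/dθ² = −r cosθ − r²(cos2θ)/√u − r⁴ sin²2θ/(4u^{3/2}),  u = L² − r² sin²θ = 0.0895574 m².
Substituting r = 0.0649 m, L = 0.302 m, θ = 141.3°: d²x/dθ² = +0.047422 m.
a = ω²·d²x/dθ² = (83.78)²·(+0.047422) = +332.83 m/s²;  |a| = 332.83 m/s².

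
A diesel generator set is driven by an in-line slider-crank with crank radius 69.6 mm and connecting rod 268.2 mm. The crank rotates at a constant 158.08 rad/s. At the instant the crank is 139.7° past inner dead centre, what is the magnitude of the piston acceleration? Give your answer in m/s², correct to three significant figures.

1240

ω = 158.1 rad/s
x(θ) = r cosθ + √(L² − r² sin²θ); with ω constant, a = ω²·d²x/dθ².
d²x/dθ² = −r cosθ − r²(cos2θ)/√u − r⁴ sin²2θ/(4u^{3/2}),  u = L² − r² sin²θ = 0.0699047 m².
Substituting r = 0.0696 m, L = 0.2682 m, θ = 139.7°: d²x/dθ² = +0.04978 m.
a = ω²·d²x/dθ² = (158.1)²·(+0.04978) = +1244 m/s²;  |a| = 1244 m/s².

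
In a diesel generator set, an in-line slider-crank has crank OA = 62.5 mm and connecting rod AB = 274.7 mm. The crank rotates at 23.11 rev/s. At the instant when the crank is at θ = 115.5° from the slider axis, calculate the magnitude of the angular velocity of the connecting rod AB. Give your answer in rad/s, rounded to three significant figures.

14.5

ω = 145.2 rad/s (converted from 23.11 rev/s).
The rod makes angle φ with the slider axis where L sinφ = r sinθ; differentiating, L cosφ·φ̇ = r ω cosθ.
L cosφ = √(L² − r² sin²θ) = 0.26885 m.
|ω_rod| = r ω |cosθ| / √(L² − r² sin²θ) = 0.0625·145.2·0.43051/0.26885 = 14.533 rad/s.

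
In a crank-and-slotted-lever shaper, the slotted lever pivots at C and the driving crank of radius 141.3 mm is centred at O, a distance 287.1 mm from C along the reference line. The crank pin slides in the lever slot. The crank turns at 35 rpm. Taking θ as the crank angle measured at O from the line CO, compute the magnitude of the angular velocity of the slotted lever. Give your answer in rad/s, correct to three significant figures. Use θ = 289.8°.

0.951

ω = 3.665 rad/s (from 35 rpm).
Crank pin A relative to C: A = (d + r cosθ, r sinθ); lever angle φ = atan2(r sinθ, d + r cosθ).
Differentiating tanφ: φ̇ = rω(d cosθ + r)/(d² + r² + 2dr cosθ).
d² + r² + 2dr cosθ = |CA|² = 0.129875 m²;  d cosθ + r = +0.23855 m.
|ω_lever| = |0.1413·3.665·+0.23855| / 0.129875 = 0.95125 rad/s.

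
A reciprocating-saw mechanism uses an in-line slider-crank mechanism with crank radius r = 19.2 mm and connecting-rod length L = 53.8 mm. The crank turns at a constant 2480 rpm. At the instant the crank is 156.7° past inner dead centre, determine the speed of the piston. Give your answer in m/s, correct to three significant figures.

1.32

ω = 2π·2480/60 = 259.7 rad/s
For an in-line slider-crank, x = r cosθ + √(L² − r² sin²θ), so v = −rω sinθ·[1 + r cosθ/√(L² − r² sin²θ)].
With r = 0.0192 m, L = 0.0538 m, θ = 156.7°: √(L² − r² sin²θ) = 0.053261 m.
v = −0.0192·259.7·0.39555·[1 + 0.0192·-0.91845/0.053261] = -1.3193 m/s.
|v| = 1.3193 m/s.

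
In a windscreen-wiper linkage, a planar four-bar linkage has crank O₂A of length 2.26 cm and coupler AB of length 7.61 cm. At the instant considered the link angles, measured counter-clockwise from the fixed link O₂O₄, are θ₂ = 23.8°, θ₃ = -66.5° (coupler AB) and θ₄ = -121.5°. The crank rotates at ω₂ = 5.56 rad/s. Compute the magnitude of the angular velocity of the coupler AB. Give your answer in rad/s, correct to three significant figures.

1.15

ω₂ = 5.56 rad/s
Differentiating the loop-closure r₂e^{iθ₂}+r₃e^{iθ₃}=r₁+r₄e^{iθ₄} gives r₂ω₂e^{iθ₂}+r₃ω₃e^{iθ₃}=r₄ω₄e^{iθ₄}.
Eliminating the other unknown: ω₃ = r₂ω₂ sin(θ₄−θ₂) / [r₃ sin(θ₃−θ₄)].
Numerator sine = -0.56928; denominator sine = +0.81915.
Result = 0.0226·5.56·(-0.56928) / (0.0761·(+0.81915)) = -1.1475 rad/s; magnitude 1.1475 rad/s.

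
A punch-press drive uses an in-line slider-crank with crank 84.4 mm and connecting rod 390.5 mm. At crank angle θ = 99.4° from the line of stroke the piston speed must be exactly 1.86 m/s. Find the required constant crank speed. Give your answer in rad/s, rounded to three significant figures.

23.2

For an in-line slider-crank, |v_piston| = rω|sinθ|·[1 + r cosθ/√(L² − r² sin²θ)].
With r = 0.0844 m, L = 0.3905 m, θ = 99.4°: the bracketed kinematic factor |dx/dθ| = 0.080258 m.
ω = v/|dx/dθ| = 1.86/0.080258 = 23.175 rad/s.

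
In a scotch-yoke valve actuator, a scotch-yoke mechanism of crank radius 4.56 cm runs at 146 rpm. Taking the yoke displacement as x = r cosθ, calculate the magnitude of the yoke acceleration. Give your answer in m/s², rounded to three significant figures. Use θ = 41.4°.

8.00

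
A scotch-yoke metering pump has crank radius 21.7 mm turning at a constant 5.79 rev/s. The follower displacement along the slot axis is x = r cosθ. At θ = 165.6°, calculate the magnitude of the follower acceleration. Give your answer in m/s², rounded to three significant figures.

27.8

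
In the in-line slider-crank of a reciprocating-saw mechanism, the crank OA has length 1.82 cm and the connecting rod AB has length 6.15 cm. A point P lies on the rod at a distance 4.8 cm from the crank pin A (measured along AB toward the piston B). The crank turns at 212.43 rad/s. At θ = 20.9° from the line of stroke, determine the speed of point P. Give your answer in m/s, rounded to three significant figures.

1.86

ω = 212.4 rad/s.  Crank-pin speed |V_A| = rω = 3.8662 m/s, perpendicular to OA.
Rod angle: sinφ = −(r/L) sinθ ⇒ φ = -6.060°; ω_rod = −rω cosθ/√(L²−r²sin²θ) = -59.059 rad/s.
V_P = V_A + ω_rod × AP, with AP = 0.048 m along the rod.
Components: V_Px = −rω sinθ − a·ω_rod·sinφ = -1.6785 m/s;  V_Py = rω cosθ + a·ω_rod·cosφ = +0.79284 m/s.
|V_P| = √(V_Px² + V_Py²) = 1.8563 m/s.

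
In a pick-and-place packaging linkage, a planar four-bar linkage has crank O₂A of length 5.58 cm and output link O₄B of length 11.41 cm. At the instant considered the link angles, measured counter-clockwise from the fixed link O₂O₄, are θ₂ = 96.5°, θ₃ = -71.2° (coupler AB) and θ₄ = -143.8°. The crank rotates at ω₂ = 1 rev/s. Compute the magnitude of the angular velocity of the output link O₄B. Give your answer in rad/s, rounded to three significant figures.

0.686

ω₂ = 6.283 rad/s (from 1 rev/s).
Differentiating the loop-closure r₂e^{iθ₂}+r₃e^{iθ₃}=r₁+r₄e^{iθ₄} gives r₂ω₂e^{iθ₂}+r₃ω₃e^{iθ₃}=r₄ω₄e^{iθ₄}.
Eliminating the other unknown: ω₄ = r₂ω₂ sin(θ₂−θ₃) / [r₄ sin(θ₄−θ₃)].
Numerator sine = +0.21303; denominator sine = -0.95424.
Result = 0.0558·6.283·(+0.21303) / (0.1141·(-0.95424)) = -0.68598 rad/s; magnitude 0.68598 rad/s.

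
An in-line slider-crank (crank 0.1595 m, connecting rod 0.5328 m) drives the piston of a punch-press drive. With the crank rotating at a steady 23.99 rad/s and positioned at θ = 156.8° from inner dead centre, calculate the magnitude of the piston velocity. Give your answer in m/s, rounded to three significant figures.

1.09

ω = 23.99 rad/s
For an in-line slider-crank, x = r cosθ + √(L² − r² sin²θ), so v = −rω sinθ·[1 + r cosθ/√(L² − r² sin²θ)].
With r = 0.1595 m, L = 0.5328 m, θ = 156.8°: √(L² − r² sin²θ) = 0.52908 m.
v = −0.1595·23.99·0.39394·[1 + 0.1595·-0.91914/0.52908] = -1.0897 m/s.
|v| = 1.0897 m/s.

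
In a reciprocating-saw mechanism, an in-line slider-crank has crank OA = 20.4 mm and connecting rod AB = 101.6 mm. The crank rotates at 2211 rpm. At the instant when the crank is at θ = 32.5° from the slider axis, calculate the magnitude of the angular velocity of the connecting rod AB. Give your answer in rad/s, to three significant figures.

39.4

ω = 231.5 rad/s (converted from 2211 rpm).
The rod makes angle φ with the slider axis where L sinφ = r sinθ; differentiating, L cosφ·φ̇ = r ω cosθ.
L cosφ = √(L² − r² sin²θ) = 0.10101 m.
|ω_rod| = r ω |cosθ| / √(L² − r² sin²θ) = 0.0204·231.5·0.84339/0.10101 = 39.439 rad/s.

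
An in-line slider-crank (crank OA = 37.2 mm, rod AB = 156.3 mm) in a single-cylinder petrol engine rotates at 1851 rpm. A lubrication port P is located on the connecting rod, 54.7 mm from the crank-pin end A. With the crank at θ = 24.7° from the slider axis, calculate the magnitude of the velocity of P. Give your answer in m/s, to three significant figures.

ω = 193.8 rad/s.  Crank-pin speed |V_A| = rω = 7.2107 m/s, perpendicular to OA.
Rod angle: sinφ = −(r/L) sinθ ⇒ φ = -5.708°; ω_rod = −rω cosθ/√(L²−r²sin²θ) = -42.122 rad/s.
V_P = V_A + ω_rod × AP, with AP = 0.0547 m along the rod.
Components: V_Px = −rω sinθ − a·ω_rod·sinφ = -3.2423 m/s;  V_Py = rω cosθ + a·ω_rod·cosφ = +4.2584 m/s.
|V_P| = √(V_Px² + V_Py²) = 5.3522 m/s.

5.35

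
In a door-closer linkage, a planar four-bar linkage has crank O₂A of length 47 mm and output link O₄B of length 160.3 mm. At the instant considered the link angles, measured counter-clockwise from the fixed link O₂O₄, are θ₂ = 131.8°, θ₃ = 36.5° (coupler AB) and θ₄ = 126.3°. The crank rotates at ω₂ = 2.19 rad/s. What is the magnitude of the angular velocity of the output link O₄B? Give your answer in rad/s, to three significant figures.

0.639

ω₂ = 2.19 rad/s
Differentiating the loop-closure r₂e^{iθ₂}+r₃e^{iθ₃}=r₁+r₄e^{iθ₄} gives r₂ω₂e^{iθ₂}+r₃ω₃e^{iθ₃}=r₄ω₄e^{iθ₄}.
Eliminating the other unknown: ω₄ = r₂ω₂ sin(θ₂−θ₃) / [r₄ sin(θ₄−θ₃)].
Numerator sine = +0.99572; denominator sine = +0.99999.
Result = 0.047·2.19·(+0.99572) / (0.1603·(+0.99999)) = +0.63937 rad/s; magnitude 0.63937 rad/s.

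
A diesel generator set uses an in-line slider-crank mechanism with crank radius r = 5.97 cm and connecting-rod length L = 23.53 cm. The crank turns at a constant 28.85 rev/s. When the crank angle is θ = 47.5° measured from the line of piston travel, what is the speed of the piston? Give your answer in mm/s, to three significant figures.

ω = 2π·28.9 = 181.3 rad/s
For an in-line slider-crank, x = r cosθ + √(L² − r² sin²θ), so v = −rω sinθ·[1 + r cosθ/√(L² − r² sin²θ)].
With r = 0.0597 m, L = 0.2353 m, θ = 47.5°: √(L² − r² sin²θ) = 0.23115 m.
v = −0.0597·181.3·0.73728·[1 + 0.0597·0.67559/0.23115] = -9.3709 m/s.
|v| = 9.3709 m/s = 9370.9 mm/s.

9370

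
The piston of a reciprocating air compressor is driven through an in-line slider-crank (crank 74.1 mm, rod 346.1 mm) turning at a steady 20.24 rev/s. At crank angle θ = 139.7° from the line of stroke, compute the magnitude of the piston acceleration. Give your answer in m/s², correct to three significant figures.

ω = 2π·20.2 = 127.2 rad/s
x(θ) = r cosθ + √(L² − r² sin²θ); with ω constant, a = ω²·d²x/dθ².
d²x/dθ² = −r cosθ − r²(cos2θ)/√u − r⁴ sin²2θ/(4u^{3/2}),  u = L² − r² sin²θ = 0.117488 m².
Substituting r = 0.0741 m, L = 0.3461 m, θ = 139.7°: d²x/dθ² = +0.053715 m.
a = ω²·d²x/dθ² = (127.2)²·(+0.053715) = +868.72 m/s²;  |a| = 868.72 m/s².

869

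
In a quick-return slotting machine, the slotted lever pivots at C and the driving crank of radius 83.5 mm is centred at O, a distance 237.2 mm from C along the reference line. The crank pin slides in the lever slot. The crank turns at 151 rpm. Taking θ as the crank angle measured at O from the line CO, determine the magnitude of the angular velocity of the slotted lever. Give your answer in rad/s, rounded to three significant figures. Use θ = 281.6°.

ω = 15.81 rad/s (from 151 rpm).
Crank pin A relative to C: A = (d + r cosθ, r sinθ); lever angle φ = atan2(r sinθ, d + r cosθ).
Differentiating tanφ: φ̇ = rω(d cosθ + r)/(d² + r² + 2dr cosθ).
d² + r² + 2dr cosθ = |CA|² = 0.0712013 m²;  d cosθ + r = +0.1312 m.
|ω_lever| = |0.0835·15.81·+0.1312| / 0.0712013 = 2.4329 rad/s.

2.43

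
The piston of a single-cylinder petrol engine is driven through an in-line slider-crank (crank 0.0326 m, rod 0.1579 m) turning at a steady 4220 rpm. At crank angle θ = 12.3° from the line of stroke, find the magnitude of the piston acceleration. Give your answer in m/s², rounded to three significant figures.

ω = 2π·4220/60 = 441.9 rad/s
x(θ) = r cosθ + √(L² − r² sin²θ); with ω constant, a = ω²·d²x/dθ².
d²x/dθ² = −r cosθ − r²(cos2θ)/√u − r⁴ sin²2θ/(4u^{3/2}),  u = L² − r² sin²θ = 0.0248842 m².
Substituting r = 0.0326 m, L = 0.1579 m, θ = 12.3°: d²x/dθ² = -0.03799 m.
a = ω²·d²x/dθ² = (441.9)²·(-0.03799) = -7419.1 m/s²;  |a| = 7419.1 m/s².

7420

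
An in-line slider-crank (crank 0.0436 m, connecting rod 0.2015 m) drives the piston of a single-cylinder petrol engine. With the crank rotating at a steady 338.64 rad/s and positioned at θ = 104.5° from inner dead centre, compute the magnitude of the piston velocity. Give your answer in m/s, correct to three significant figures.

ω = 338.6 rad/s
For an in-line slider-crank, x = r cosθ + √(L² − r² sin²θ), so v = −rω sinθ·[1 + r cosθ/√(L² − r² sin²θ)].
With r = 0.0436 m, L = 0.2015 m, θ = 104.5°: √(L² − r² sin²θ) = 0.19703 m.
v = −0.0436·338.6·0.96815·[1 + 0.0436·-0.25038/0.19703] = -13.502 m/s.
|v| = 13.502 m/s.

13.5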